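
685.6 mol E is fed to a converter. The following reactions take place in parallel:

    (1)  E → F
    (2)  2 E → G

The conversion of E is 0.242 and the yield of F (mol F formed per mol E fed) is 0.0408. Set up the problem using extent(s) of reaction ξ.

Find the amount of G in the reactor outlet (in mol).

69 mol

Yield of F: 1ξ₁ / 685.6 = 0.0408 → ξ₁ = 27.97 mol.
Conversion of E: 1ξ₁ + 2ξ₂ = 0.242 × 685.6 = 165.9 → ξ₂ = 68.97 mol.
Outlet amounts (n = n₀ + Σ ν·ξ):
  E: 685.6 − 1(27.97) − 2(68.97) = 519.7
  F: 0 + 1(27.97) = 27.97
  G: 0 + 1(68.97) = 68.97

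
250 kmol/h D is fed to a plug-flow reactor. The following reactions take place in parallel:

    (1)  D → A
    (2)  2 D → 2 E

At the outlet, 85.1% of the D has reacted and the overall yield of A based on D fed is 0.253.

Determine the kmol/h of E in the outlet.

Yield of A: 1ξ₁ / 250 = 0.253 → ξ₁ = 63.25 kmol/h.
Conversion of D: 1ξ₁ + 2ξ₂ = 0.851 × 250 = 212.8 → ξ₂ = 74.75 kmol/h.
Outlet amounts (n = n₀ + Σ ν·ξ):
  D: 250 − 1(63.25) − 2(74.75) = 37.25
  A: 0 + 1(63.25) = 63.25
  E: 0 + 2(74.75) = 149.5

150 kmol/h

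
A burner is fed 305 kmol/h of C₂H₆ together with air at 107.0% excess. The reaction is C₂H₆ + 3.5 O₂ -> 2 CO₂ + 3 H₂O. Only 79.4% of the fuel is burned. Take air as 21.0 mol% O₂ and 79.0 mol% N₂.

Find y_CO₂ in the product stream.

Stoichiometric O₂ = 3.5 × 305 = 1068 kmol/h; O₂ fed = 1068 × 2.070 = 2210 kmol/h.
N₂ fed = 2210 × 79/21 = 8313 kmol/h.
Fuel reacted = 0.794 × 305 → ξ = 242.2 kmol/h.
Outlet (n = n₀ + ν ξ):
  C₂H₆: 305 − 1(242.2) = 62.83
  O₂: 2210 − 3.5(242.2) = 1362
  N₂: 8313 (inert)
  CO₂: 0 + 2(242.2) = 484.3
  H₂O: 0 + 3(242.2) = 726.5
Total out = 10950 kmol/h; y_CO₂ = 484.3 / 10950 = 0.04424.

0.0442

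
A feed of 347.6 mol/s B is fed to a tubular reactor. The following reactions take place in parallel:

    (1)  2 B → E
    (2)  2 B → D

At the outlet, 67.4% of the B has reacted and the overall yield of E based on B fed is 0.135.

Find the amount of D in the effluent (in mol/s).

70.2 mol/s

Yield of E: 1ξ₁ / 347.6 = 0.135 → ξ₁ = 46.93 mol/s.
Conversion of B: 2ξ₁ + 2ξ₂ = 0.674 × 347.6 = 234.3 → ξ₂ = 70.22 mol/s.
Outlet amounts (n = n₀ + Σ ν·ξ):
  B: 347.6 − 2(46.93) − 2(70.22) = 113.3
  E: 0 + 1(46.93) = 46.93
  D: 0 + 1(70.22) = 70.22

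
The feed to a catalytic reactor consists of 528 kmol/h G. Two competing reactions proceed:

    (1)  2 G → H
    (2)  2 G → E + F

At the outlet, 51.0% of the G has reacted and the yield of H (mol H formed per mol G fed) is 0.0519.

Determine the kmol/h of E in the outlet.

107 kmol/h

Yield of H: 1ξ₁ / 528 = 0.0519 → ξ₁ = 27.4 kmol/h.
Conversion of G: 2ξ₁ + 2ξ₂ = 0.51 × 528 = 269.3 → ξ₂ = 107.2 kmol/h.
Outlet amounts (n = n₀ + Σ ν·ξ):
  G: 528 − 2(27.4) − 2(107.2) = 258.7
  H: 0 + 1(27.4) = 27.4
  E: 0 + 1(107.2) = 107.2
  F: 0 + 1(107.2) = 107.2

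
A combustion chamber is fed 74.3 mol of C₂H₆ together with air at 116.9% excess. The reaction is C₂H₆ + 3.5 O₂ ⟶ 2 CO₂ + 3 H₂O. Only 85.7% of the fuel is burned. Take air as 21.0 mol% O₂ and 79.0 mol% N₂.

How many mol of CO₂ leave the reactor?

127 mol

Stoichiometric O₂ = 3.5 × 74.3 = 260.1 mol; O₂ fed = 260.1 × 2.169 = 564 mol.
N₂ fed = 564 × 79/21 = 2122 mol.
Fuel reacted = 0.857 × 74.3 → ξ = 63.68 mol.
Outlet (n = n₀ + ν ξ):
  C₂H₆: 74.3 − 1(63.68) = 10.62
  O₂: 564 − 3.5(63.68) = 341.2
  N₂: 2122 (inert)
  CO₂: 0 + 2(63.68) = 127.4
  H₂O: 0 + 3(63.68) = 191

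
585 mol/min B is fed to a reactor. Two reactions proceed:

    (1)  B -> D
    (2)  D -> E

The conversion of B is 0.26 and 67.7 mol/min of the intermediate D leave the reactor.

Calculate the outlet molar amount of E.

Conversion of B: B consumed = 1ξ₁ = 0.26 × 585 → ξ₁ = 152.1 mol/min.
D balance: n_D = 0 + 1ξ₁ − 1ξ₂ = 67.7 → ξ₂ = (1·152.1 − 67.7)/1 = 84.4 mol/min.
Outlet amounts (n = n₀ + Σ ν·ξ):
  B: 585 − 1(152.1) = 432.9
  D: 0 + 1(152.1) − 1(84.4) = 67.7
  E: 0 + 1(84.4) = 84.4

84.4 mol/min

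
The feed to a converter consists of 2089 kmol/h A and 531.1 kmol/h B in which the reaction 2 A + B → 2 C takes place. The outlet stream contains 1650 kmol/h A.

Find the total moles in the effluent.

For A: n = n₀ − 2ξ → 1650 = 2089 − 2ξ, giving ξ = 219.5 kmol/h.
Outlet amounts (n = n₀ + ν ξ):
  A: 2089 − 2(219.5) = 1650
  B: 531.1 − 1(219.5) = 311.6
  C: 0 + 2(219.5) = 439
Total out = 1650 + 311.6 + 439 = 2401 kmol/h.

2400 kmol/h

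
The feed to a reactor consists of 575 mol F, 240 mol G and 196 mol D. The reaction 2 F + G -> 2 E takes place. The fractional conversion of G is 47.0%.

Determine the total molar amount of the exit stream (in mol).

898 mol

G reacted = 0.47 × 240 = 112.8 mol; ν_G = −1, so ξ = 112.8/1 = 112.8 mol.
Outlet amounts (n = n₀ + ν ξ):
  F: 575 − 2(112.8) = 349.4
  G: 240 − 1(112.8) = 127.2
  E: 0 + 2(112.8) = 225.6
  D: 196 (inert)
Total out = 349.4 + 127.2 + 225.6 + 196 = 898.2 mol.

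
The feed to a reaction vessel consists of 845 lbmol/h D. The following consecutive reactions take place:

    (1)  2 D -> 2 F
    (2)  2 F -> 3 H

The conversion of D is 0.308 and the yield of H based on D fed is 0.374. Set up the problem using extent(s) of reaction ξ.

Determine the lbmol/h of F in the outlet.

Conversion of D: D consumed = 2ξ₁ = 0.308 × 845 → ξ₁ = 130.1 lbmol/h.
Yield of H: 3ξ₂ / 845 = 0.374 → ξ₂ = 105.3 lbmol/h.
Outlet amounts (n = n₀ + Σ ν·ξ):
  D: 845 − 2(130.1) = 584.7
  F: 0 + 2(130.1) − 2(105.3) = 49.57
  H: 0 + 3(105.3) = 316

49.6 lbmol/h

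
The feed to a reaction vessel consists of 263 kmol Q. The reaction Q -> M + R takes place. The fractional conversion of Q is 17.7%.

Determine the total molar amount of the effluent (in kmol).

Q reacted = 0.177 × 263 = 46.55 kmol; ν_Q = −1, so ξ = 46.55/1 = 46.55 kmol.
Outlet amounts (n = n₀ + ν ξ):
  Q: 263 − 1(46.55) = 216.4
  M: 0 + 1(46.55) = 46.55
  R: 0 + 1(46.55) = 46.55
Total out = 216.4 + 46.55 + 46.55 = 309.6 kmol.

310 kmol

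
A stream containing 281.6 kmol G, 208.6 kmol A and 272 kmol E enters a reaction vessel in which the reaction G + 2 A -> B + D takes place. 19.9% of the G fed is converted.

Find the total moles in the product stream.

706 kmol

G reacted = 0.199 × 281.6 = 56.04 kmol; ν_G = −1, so ξ = 56.04/1 = 56.04 kmol.
Outlet amounts (n = n₀ + ν ξ):
  G: 281.6 − 1(56.04) = 225.6
  A: 208.6 − 2(56.04) = 96.52
  B: 0 + 1(56.04) = 56.04
  D: 0 + 1(56.04) = 56.04
  E: 272 (inert)
Total out = 225.6 + 96.52 + 56.04 + 56.04 + 272 = 706.2 kmol.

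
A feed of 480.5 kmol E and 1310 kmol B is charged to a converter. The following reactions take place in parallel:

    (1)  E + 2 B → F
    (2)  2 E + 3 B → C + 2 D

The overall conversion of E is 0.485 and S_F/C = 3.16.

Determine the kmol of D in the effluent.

90.3 kmol

Conversion of E: E consumed = 0.485 × 480.5 = 233 kmol = 1ξ₁ + 2ξ₂.
Selectivity: 1ξ₁ / (1ξ₂) = 3.16 → ξ₁ = 3.16 ξ₂.
Substitute: (1·3.16 + 2) ξ₂ = 233 → ξ₂ = 45.16 kmol, ξ₁ = 142.7 kmol.
Outlet amounts (n = n₀ + Σ ν·ξ):
  E: 480.5 − 1(142.7) − 2(45.16) = 247.5
  B: 1310 − 2(142.7) − 3(45.16) = 889.1
  F: 0 + 1(142.7) = 142.7
  C: 0 + 1(45.16) = 45.16
  D: 0 + 2(45.16) = 90.33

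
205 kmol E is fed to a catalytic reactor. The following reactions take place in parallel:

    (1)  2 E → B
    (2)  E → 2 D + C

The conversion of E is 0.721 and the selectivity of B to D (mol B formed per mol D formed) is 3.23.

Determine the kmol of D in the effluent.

Conversion of E: E consumed = 0.721 × 205 = 147.8 kmol = 2ξ₁ + 1ξ₂.
Selectivity: 1ξ₁ / (2ξ₂) = 3.23 → ξ₁ = 6.46 ξ₂.
Substitute: (2·6.46 + 1) ξ₂ = 147.8 → ξ₂ = 10.62 kmol, ξ₁ = 68.59 kmol.
Outlet amounts (n = n₀ + Σ ν·ξ):
  E: 205 − 2(68.59) − 1(10.62) = 57.19
  B: 0 + 1(68.59) = 68.59
  D: 0 + 2(10.62) = 21.24
  C: 0 + 1(10.62) = 10.62

21.2 kmol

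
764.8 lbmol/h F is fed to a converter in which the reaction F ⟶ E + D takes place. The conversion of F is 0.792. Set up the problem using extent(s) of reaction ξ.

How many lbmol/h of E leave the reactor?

F reacted = 0.792 × 764.8 = 605.7 lbmol/h; ν_F = −1, so ξ = 605.7/1 = 605.7 lbmol/h.
Outlet amounts (n = n₀ + ν ξ):
  F: 764.8 − 1(605.7) = 159.1
  E: 0 + 1(605.7) = 605.7
  D: 0 + 1(605.7) = 605.7

606 lbmol/h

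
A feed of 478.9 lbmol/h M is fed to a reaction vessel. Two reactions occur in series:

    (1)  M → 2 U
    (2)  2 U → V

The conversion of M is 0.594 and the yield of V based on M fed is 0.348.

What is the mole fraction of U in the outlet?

0.395

Conversion of M: M consumed = 1ξ₁ = 0.594 × 478.9 → ξ₁ = 284.5 lbmol/h.
Yield of V: 1ξ₂ / 478.9 = 0.348 → ξ₂ = 166.7 lbmol/h.
Outlet amounts (n = n₀ + Σ ν·ξ):
  M: 478.9 − 1(284.5) = 194.4
  U: 0 + 2(284.5) − 2(166.7) = 235.6
  V: 0 + 1(166.7) = 166.7
Total out = 596.7 lbmol/h; y_U = 235.6 / 596.7 = 0.3949.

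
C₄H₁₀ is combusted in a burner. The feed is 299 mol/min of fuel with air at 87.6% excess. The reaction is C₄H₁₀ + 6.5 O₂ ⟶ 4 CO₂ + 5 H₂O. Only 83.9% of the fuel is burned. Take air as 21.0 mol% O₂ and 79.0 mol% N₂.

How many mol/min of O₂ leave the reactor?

2020 mol/min

Stoichiometric O₂ = 6.5 × 299 = 1944 mol/min; O₂ fed = 1944 × 1.876 = 3646 mol/min.
N₂ fed = 3646 × 79/21 = 13720 mol/min.
Fuel reacted = 0.839 × 299 → ξ = 250.9 mol/min.
Outlet (n = n₀ + ν ξ):
  C₄H₁₀: 299 − 1(250.9) = 48.14
  O₂: 3646 − 6.5(250.9) = 2015
  N₂: 13720 (inert)
  CO₂: 0 + 4(250.9) = 1003
  H₂O: 0 + 5(250.9) = 1254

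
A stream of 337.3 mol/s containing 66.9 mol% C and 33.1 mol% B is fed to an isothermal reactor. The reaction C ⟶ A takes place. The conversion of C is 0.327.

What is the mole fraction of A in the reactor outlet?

0.219

C reacted = 0.327 × 225.7 = 73.79 mol/s; ν_C = −1, so ξ = 73.79/1 = 73.79 mol/s.
Outlet amounts (n = n₀ + ν ξ):
  C: 225.7 − 1(73.79) = 151.9
  A: 0 + 1(73.79) = 73.79
  B: 111.6 (inert)
Total out = 337.3 mol/s; y_A = 73.79 / 337.3 = 0.2188.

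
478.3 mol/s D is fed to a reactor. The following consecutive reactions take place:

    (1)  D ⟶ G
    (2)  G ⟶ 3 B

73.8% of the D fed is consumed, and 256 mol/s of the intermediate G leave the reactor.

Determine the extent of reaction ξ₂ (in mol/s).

Conversion of D: D consumed = 1ξ₁ = 0.738 × 478.3 → ξ₁ = 353 mol/s.
G balance: n_G = 0 + 1ξ₁ − 1ξ₂ = 256 → ξ₂ = (1·353 − 256)/1 = 96.99 mol/s.
Outlet amounts (n = n₀ + Σ ν·ξ):
  D: 478.3 − 1(353) = 125.3
  G: 0 + 1(353) − 1(96.99) = 256
  B: 0 + 3(96.99) = 291

ξ₂ = 97 mol/s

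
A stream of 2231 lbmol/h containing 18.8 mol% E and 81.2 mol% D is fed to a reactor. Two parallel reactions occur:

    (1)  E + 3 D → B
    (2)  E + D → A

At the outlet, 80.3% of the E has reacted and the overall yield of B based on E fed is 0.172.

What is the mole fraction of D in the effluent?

Yield of B: 1ξ₁ / 419.4 = 0.172 → ξ₁ = 72.14 lbmol/h.
Conversion of E: 1ξ₁ + 1ξ₂ = 0.803 × 419.4 = 336.8 → ξ₂ = 264.7 lbmol/h.
Outlet amounts (n = n₀ + Σ ν·ξ):
  E: 419.4 − 1(72.14) − 1(264.7) = 82.63
  D: 1812 − 3(72.14) − 1(264.7) = 1330
  B: 0 + 1(72.14) = 72.14
  A: 0 + 1(264.7) = 264.7
Total out = 1750 lbmol/h; y_D = 1330 / 1750 = 0.7603.

0.76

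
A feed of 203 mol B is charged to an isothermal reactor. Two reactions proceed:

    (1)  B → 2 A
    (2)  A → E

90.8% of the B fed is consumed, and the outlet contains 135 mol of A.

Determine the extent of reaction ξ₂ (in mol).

ξ₂ = 234 mol

Conversion of B: B consumed = 1ξ₁ = 0.908 × 203 → ξ₁ = 184.3 mol.
A balance: n_A = 0 + 2ξ₁ − 1ξ₂ = 135 → ξ₂ = (2·184.3 − 135)/1 = 233.6 mol.
Outlet amounts (n = n₀ + Σ ν·ξ):
  B: 203 − 1(184.3) = 18.68
  A: 0 + 2(184.3) − 1(233.6) = 135
  E: 0 + 1(233.6) = 233.6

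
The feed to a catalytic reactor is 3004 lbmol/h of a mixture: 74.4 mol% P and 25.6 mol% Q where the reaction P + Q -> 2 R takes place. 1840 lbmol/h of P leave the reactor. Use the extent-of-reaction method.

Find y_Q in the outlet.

0.125

For P: n = n₀ − 1ξ → 1840 = 2235 − 1ξ, giving ξ = 395 lbmol/h.
Outlet amounts (n = n₀ + ν ξ):
  P: 2235 − 1(395) = 1840
  Q: 769 − 1(395) = 374
  R: 0 + 2(395) = 790
Total out = 3004 lbmol/h; y_Q = 374 / 3004 = 0.1245.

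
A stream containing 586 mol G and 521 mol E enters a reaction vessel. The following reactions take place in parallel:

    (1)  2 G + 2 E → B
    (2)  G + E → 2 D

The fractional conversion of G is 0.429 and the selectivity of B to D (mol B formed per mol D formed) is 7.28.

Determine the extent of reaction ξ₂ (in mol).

Conversion of G: G consumed = 0.429 × 586 = 251.4 mol = 2ξ₁ + 1ξ₂.
Selectivity: 1ξ₁ / (2ξ₂) = 7.28 → ξ₁ = 14.56 ξ₂.
Substitute: (2·14.56 + 1) ξ₂ = 251.4 → ξ₂ = 8.346 mol, ξ₁ = 121.5 mol.
Outlet amounts (n = n₀ + Σ ν·ξ):
  G: 586 − 2(121.5) − 1(8.346) = 334.6
  E: 521 − 2(121.5) − 1(8.346) = 269.6
  B: 0 + 1(121.5) = 121.5
  D: 0 + 2(8.346) = 16.69

ξ₂ = 8.35 mol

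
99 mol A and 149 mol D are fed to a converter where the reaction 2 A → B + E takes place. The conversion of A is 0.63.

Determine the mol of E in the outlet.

31.2 mol

A reacted = 0.63 × 99 = 62.37 mol; ν_A = −2, so ξ = 62.37/2 = 31.18 mol.
Outlet amounts (n = n₀ + ν ξ):
  A: 99 − 2(31.18) = 36.63
  B: 0 + 1(31.18) = 31.18
  E: 0 + 1(31.18) = 31.18
  D: 149 (inert)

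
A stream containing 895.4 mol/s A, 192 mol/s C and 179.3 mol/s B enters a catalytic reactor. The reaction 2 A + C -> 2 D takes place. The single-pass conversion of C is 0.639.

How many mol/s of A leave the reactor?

C reacted = 0.639 × 192 = 122.7 mol/s; ν_C = −1, so ξ = 122.7/1 = 122.7 mol/s.
Outlet amounts (n = n₀ + ν ξ):
  A: 895.4 − 2(122.7) = 650
  C: 192 − 1(122.7) = 69.31
  D: 0 + 2(122.7) = 245.4
  B: 179.3 (inert)

650 mol/s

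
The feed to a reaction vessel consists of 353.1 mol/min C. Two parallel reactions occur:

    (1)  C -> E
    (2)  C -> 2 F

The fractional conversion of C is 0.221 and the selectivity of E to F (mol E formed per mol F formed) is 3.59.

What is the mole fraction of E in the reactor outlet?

0.189

Conversion of C: C consumed = 0.221 × 353.1 = 78.04 mol/min = 1ξ₁ + 1ξ₂.
Selectivity: 1ξ₁ / (2ξ₂) = 3.59 → ξ₁ = 7.18 ξ₂.
Substitute: (1·7.18 + 1) ξ₂ = 78.04 → ξ₂ = 9.54 mol/min, ξ₁ = 68.5 mol/min.
Outlet amounts (n = n₀ + Σ ν·ξ):
  C: 353.1 − 1(68.5) − 1(9.54) = 275.1
  E: 0 + 1(68.5) = 68.5
  F: 0 + 2(9.54) = 19.08
Total out = 362.6 mol/min; y_E = 68.5 / 362.6 = 0.1889.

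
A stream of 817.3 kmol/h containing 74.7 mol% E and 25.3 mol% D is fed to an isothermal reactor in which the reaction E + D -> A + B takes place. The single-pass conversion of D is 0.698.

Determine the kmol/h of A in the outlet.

D reacted = 0.698 × 206.8 = 144.3 kmol/h; ν_D = −1, so ξ = 144.3/1 = 144.3 kmol/h.
Outlet amounts (n = n₀ + ν ξ):
  E: 610.5 − 1(144.3) = 466.2
  D: 206.8 − 1(144.3) = 62.45
  A: 0 + 1(144.3) = 144.3
  B: 0 + 1(144.3) = 144.3

144 kmol/h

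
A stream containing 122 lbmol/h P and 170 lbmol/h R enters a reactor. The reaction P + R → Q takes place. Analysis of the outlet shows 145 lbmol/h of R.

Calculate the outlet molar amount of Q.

For R: n = n₀ − 1ξ → 145 = 170 − 1ξ, giving ξ = 25 lbmol/h.
Outlet amounts (n = n₀ + ν ξ):
  P: 122 − 1(25) = 97
  R: 170 − 1(25) = 145
  Q: 0 + 1(25) = 25

25 lbmol/h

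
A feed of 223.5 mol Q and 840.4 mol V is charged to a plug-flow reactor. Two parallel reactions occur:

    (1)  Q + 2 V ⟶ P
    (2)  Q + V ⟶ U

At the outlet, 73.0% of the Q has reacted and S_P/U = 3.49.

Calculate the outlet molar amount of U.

Conversion of Q: Q consumed = 0.73 × 223.5 = 163.2 mol = 1ξ₁ + 1ξ₂.
Selectivity: 1ξ₁ / (1ξ₂) = 3.49 → ξ₁ = 3.49 ξ₂.
Substitute: (1·3.49 + 1) ξ₂ = 163.2 → ξ₂ = 36.34 mol, ξ₁ = 126.8 mol.
Outlet amounts (n = n₀ + Σ ν·ξ):
  Q: 223.5 − 1(126.8) − 1(36.34) = 60.34
  V: 840.4 − 2(126.8) − 1(36.34) = 550.4
  P: 0 + 1(126.8) = 126.8
  U: 0 + 1(36.34) = 36.34

36.3 mol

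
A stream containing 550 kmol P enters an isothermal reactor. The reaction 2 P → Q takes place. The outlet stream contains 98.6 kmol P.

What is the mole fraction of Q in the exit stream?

For P: n = n₀ − 2ξ → 98.6 = 550 − 2ξ, giving ξ = 225.7 kmol.
Outlet amounts (n = n₀ + ν ξ):
  P: 550 − 2(225.7) = 98.6
  Q: 0 + 1(225.7) = 225.7
Total out = 324.3 kmol; y_Q = 225.7 / 324.3 = 0.696.

0.696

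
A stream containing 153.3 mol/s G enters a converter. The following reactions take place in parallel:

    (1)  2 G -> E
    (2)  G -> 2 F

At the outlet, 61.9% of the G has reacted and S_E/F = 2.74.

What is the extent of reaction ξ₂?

Conversion of G: G consumed = 0.619 × 153.3 = 94.89 mol/s = 2ξ₁ + 1ξ₂.
Selectivity: 1ξ₁ / (2ξ₂) = 2.74 → ξ₁ = 5.48 ξ₂.
Substitute: (2·5.48 + 1) ξ₂ = 94.89 → ξ₂ = 7.934 mol/s, ξ₁ = 43.48 mol/s.
Outlet amounts (n = n₀ + Σ ν·ξ):
  G: 153.3 − 2(43.48) − 1(7.934) = 58.41
  E: 0 + 1(43.48) = 43.48
  F: 0 + 2(7.934) = 15.87

ξ₂ = 7.93 mol/s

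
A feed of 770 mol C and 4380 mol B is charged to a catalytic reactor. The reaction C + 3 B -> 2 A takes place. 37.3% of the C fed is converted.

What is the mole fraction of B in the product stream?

C reacted = 0.373 × 770 = 287.2 mol; ν_C = −1, so ξ = 287.2/1 = 287.2 mol.
Outlet amounts (n = n₀ + ν ξ):
  C: 770 − 1(287.2) = 482.8
  B: 4380 − 3(287.2) = 3518
  A: 0 + 2(287.2) = 574.4
Total out = 4576 mol; y_B = 3518 / 4576 = 0.7689.

0.769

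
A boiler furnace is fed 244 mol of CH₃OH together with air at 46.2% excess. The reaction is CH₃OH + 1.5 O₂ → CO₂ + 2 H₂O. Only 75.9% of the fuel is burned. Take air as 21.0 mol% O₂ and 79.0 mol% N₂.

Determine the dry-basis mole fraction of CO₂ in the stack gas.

Stoichiometric O₂ = 1.5 × 244 = 366 mol; O₂ fed = 366 × 1.462 = 535.1 mol.
N₂ fed = 535.1 × 79/21 = 2013 mol.
Fuel reacted = 0.759 × 244 → ξ = 185.2 mol.
Outlet (n = n₀ + ν ξ):
  CH₃OH: 244 − 1(185.2) = 58.8
  O₂: 535.1 − 1.5(185.2) = 257.3
  N₂: 2013 (inert)
  CO₂: 0 + 1(185.2) = 185.2
  H₂O: 0 + 2(185.2) = 370.4
Dry total = 2514 mol; y_CO₂ (dry) = 185.2 / 2514 = 0.07366.

0.0737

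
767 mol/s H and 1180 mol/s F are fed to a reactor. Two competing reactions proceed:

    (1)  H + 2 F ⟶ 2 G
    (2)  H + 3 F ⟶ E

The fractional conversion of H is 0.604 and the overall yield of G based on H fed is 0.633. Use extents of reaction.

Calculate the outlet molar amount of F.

Yield of G: 2ξ₁ / 767 = 0.633 → ξ₁ = 242.8 mol/s.
Conversion of H: 1ξ₁ + 1ξ₂ = 0.604 × 767 = 463.3 → ξ₂ = 220.5 mol/s.
Outlet amounts (n = n₀ + Σ ν·ξ):
  H: 767 − 1(242.8) − 1(220.5) = 303.7
  F: 1180 − 2(242.8) − 3(220.5) = 32.95
  G: 0 + 2(242.8) = 485.5
  E: 0 + 1(220.5) = 220.5

33 mol/s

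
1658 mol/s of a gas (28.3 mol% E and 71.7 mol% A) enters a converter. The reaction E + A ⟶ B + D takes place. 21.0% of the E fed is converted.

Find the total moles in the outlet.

E reacted = 0.21 × 469.2 = 98.53 mol/s; ν_E = −1, so ξ = 98.53/1 = 98.53 mol/s.
Outlet amounts (n = n₀ + ν ξ):
  E: 469.2 − 1(98.53) = 370.7
  A: 1189 − 1(98.53) = 1090
  B: 0 + 1(98.53) = 98.53
  D: 0 + 1(98.53) = 98.53
Total out = 370.7 + 1090 + 98.53 + 98.53 = 1658 mol/s.

1660 mol/s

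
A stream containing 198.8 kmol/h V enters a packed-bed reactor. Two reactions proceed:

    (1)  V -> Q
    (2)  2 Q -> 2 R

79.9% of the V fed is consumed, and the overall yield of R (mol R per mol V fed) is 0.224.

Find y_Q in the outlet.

0.575

Conversion of V: V consumed = 1ξ₁ = 0.799 × 198.8 → ξ₁ = 158.8 kmol/h.
Yield of R: 2ξ₂ / 198.8 = 0.224 → ξ₂ = 22.27 kmol/h.
Outlet amounts (n = n₀ + Σ ν·ξ):
  V: 198.8 − 1(158.8) = 39.96
  Q: 0 + 1(158.8) − 2(22.27) = 114.3
  R: 0 + 2(22.27) = 44.53
Total out = 198.8 kmol/h; y_Q = 114.3 / 198.8 = 0.575.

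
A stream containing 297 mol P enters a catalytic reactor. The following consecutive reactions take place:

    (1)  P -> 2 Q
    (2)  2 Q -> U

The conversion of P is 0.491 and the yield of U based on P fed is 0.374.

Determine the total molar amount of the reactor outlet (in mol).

332 mol

Conversion of P: P consumed = 1ξ₁ = 0.491 × 297 → ξ₁ = 145.8 mol.
Yield of U: 1ξ₂ / 297 = 0.374 → ξ₂ = 111.1 mol.
Outlet amounts (n = n₀ + Σ ν·ξ):
  P: 297 − 1(145.8) = 151.2
  Q: 0 + 2(145.8) − 2(111.1) = 69.5
  U: 0 + 1(111.1) = 111.1
Total out = 151.2 + 69.5 + 111.1 = 331.7 mol.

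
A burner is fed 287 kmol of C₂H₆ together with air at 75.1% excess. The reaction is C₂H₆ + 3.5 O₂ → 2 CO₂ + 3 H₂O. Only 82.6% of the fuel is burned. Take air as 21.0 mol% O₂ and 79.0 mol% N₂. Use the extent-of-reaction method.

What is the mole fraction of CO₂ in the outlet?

Stoichiometric O₂ = 3.5 × 287 = 1004 kmol; O₂ fed = 1004 × 1.751 = 1759 kmol.
N₂ fed = 1759 × 79/21 = 6617 kmol.
Fuel reacted = 0.826 × 287 → ξ = 237.1 kmol.
Outlet (n = n₀ + ν ξ):
  C₂H₆: 287 − 1(237.1) = 49.94
  O₂: 1759 − 3.5(237.1) = 929.2
  N₂: 6617 (inert)
  CO₂: 0 + 2(237.1) = 474.1
  H₂O: 0 + 3(237.1) = 711.2
Total out = 8781 kmol; y_CO₂ = 474.1 / 8781 = 0.05399.

0.054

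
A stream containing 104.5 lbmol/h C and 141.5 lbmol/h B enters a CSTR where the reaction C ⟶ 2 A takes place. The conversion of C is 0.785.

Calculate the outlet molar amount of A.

C reacted = 0.785 × 104.5 = 82.03 lbmol/h; ν_C = −1, so ξ = 82.03/1 = 82.03 lbmol/h.
Outlet amounts (n = n₀ + ν ξ):
  C: 104.5 − 1(82.03) = 22.47
  A: 0 + 2(82.03) = 164.1
  B: 141.5 (inert)

164 lbmol/h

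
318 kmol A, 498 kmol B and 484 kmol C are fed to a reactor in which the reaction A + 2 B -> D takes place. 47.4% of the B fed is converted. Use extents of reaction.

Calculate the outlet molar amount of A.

200 kmol

B reacted = 0.474 × 498 = 236.1 kmol; ν_B = −2, so ξ = 236.1/2 = 118 kmol.
Outlet amounts (n = n₀ + ν ξ):
  A: 318 − 1(118) = 200
  B: 498 − 2(118) = 261.9
  D: 0 + 1(118) = 118
  C: 484 (inert)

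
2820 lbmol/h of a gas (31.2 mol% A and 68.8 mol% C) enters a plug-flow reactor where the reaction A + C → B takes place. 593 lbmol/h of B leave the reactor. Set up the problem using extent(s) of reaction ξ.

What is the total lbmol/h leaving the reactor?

2230 lbmol/h

For B: n = n₀ + 1ξ → 593 = 0 + 1ξ, giving ξ = 593 lbmol/h.
Outlet amounts (n = n₀ + ν ξ):
  A: 879.8 − 1(593) = 286.8
  C: 1940 − 1(593) = 1347
  B: 0 + 1(593) = 593
Total out = 286.8 + 1347 + 593 = 2227 lbmol/h.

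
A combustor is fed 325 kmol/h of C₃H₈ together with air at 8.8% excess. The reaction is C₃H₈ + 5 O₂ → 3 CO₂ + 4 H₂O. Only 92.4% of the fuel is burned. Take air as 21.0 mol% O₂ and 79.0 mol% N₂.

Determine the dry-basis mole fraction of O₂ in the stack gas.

Stoichiometric O₂ = 5 × 325 = 1625 kmol/h; O₂ fed = 1625 × 1.088 = 1768 kmol/h.
N₂ fed = 1768 × 79/21 = 6651 kmol/h.
Fuel reacted = 0.924 × 325 → ξ = 300.3 kmol/h.
Outlet (n = n₀ + ν ξ):
  C₃H₈: 325 − 1(300.3) = 24.7
  O₂: 1768 − 5(300.3) = 266.5
  N₂: 6651 (inert)
  CO₂: 0 + 3(300.3) = 900.9
  H₂O: 0 + 4(300.3) = 1201
Dry total = 7843 kmol/h; y_O₂ (dry) = 266.5 / 7843 = 0.03398.

0.034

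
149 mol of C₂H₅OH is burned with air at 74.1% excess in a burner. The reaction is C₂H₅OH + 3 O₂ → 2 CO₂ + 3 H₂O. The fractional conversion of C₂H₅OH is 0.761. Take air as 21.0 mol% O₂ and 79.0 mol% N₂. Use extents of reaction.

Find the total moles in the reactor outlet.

3970 mol

Stoichiometric O₂ = 3 × 149 = 447 mol; O₂ fed = 447 × 1.741 = 778.2 mol.
N₂ fed = 778.2 × 79/21 = 2928 mol.
Fuel reacted = 0.761 × 149 → ξ = 113.4 mol.
Outlet (n = n₀ + ν ξ):
  C₂H₅OH: 149 − 1(113.4) = 35.61
  O₂: 778.2 − 3(113.4) = 438.1
  N₂: 2928 (inert)
  CO₂: 0 + 2(113.4) = 226.8
  H₂O: 0 + 3(113.4) = 340.2
Total out = 35.61 + 438.1 + 2928 + 226.8 + 340.2 = 3968 mol.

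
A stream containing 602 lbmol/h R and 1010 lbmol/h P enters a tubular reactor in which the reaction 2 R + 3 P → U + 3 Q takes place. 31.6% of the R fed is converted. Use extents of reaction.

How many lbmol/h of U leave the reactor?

R reacted = 0.316 × 602 = 190.2 lbmol/h; ν_R = −2, so ξ = 190.2/2 = 95.12 lbmol/h.
Outlet amounts (n = n₀ + ν ξ):
  R: 602 − 2(95.12) = 411.8
  P: 1010 − 3(95.12) = 724.7
  U: 0 + 1(95.12) = 95.12
  Q: 0 + 3(95.12) = 285.3

95.1 lbmol/h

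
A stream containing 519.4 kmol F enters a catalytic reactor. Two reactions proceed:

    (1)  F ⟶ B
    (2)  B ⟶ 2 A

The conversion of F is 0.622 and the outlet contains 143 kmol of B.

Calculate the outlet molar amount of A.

360 kmol

Conversion of F: F consumed = 1ξ₁ = 0.622 × 519.4 → ξ₁ = 323.1 kmol.
B balance: n_B = 0 + 1ξ₁ − 1ξ₂ = 143 → ξ₂ = (1·323.1 − 143)/1 = 180.1 kmol.
Outlet amounts (n = n₀ + Σ ν·ξ):
  F: 519.4 − 1(323.1) = 196.3
  B: 0 + 1(323.1) − 1(180.1) = 143
  A: 0 + 2(180.1) = 360.1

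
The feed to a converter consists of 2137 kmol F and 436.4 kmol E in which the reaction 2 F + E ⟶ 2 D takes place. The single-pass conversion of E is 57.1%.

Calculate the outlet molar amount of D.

498 kmol

E reacted = 0.571 × 436.4 = 249.2 kmol; ν_E = −1, so ξ = 249.2/1 = 249.2 kmol.
Outlet amounts (n = n₀ + ν ξ):
  F: 2137 − 2(249.2) = 1639
  E: 436.4 − 1(249.2) = 187.2
  D: 0 + 2(249.2) = 498.4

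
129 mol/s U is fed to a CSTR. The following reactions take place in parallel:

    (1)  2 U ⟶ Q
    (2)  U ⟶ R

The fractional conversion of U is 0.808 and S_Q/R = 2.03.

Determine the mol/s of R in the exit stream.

20.6 mol/s

Conversion of U: U consumed = 0.808 × 129 = 104.2 mol/s = 2ξ₁ + 1ξ₂.
Selectivity: 1ξ₁ / (1ξ₂) = 2.03 → ξ₁ = 2.03 ξ₂.
Substitute: (2·2.03 + 1) ξ₂ = 104.2 → ξ₂ = 20.6 mol/s, ξ₁ = 41.82 mol/s.
Outlet amounts (n = n₀ + Σ ν·ξ):
  U: 129 − 2(41.82) − 1(20.6) = 24.77
  Q: 0 + 1(41.82) = 41.82
  R: 0 + 1(20.6) = 20.6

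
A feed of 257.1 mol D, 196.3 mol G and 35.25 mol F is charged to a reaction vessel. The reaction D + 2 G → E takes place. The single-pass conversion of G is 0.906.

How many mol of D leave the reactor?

G reacted = 0.906 × 196.3 = 177.8 mol; ν_G = −2, so ξ = 177.8/2 = 88.92 mol.
Outlet amounts (n = n₀ + ν ξ):
  D: 257.1 − 1(88.92) = 168.2
  G: 196.3 − 2(88.92) = 18.45
  E: 0 + 1(88.92) = 88.92
  F: 35.25 (inert)

168 mol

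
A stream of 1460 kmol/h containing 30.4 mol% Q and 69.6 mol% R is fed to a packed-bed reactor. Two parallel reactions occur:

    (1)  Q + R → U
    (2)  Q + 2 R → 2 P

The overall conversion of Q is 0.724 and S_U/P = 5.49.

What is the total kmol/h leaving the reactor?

1140 kmol/h

Conversion of Q: Q consumed = 0.724 × 443.8 = 321.3 kmol/h = 1ξ₁ + 1ξ₂.
Selectivity: 1ξ₁ / (2ξ₂) = 5.49 → ξ₁ = 10.98 ξ₂.
Substitute: (1·10.98 + 1) ξ₂ = 321.3 → ξ₂ = 26.82 kmol/h, ξ₁ = 294.5 kmol/h.
Outlet amounts (n = n₀ + Σ ν·ξ):
  Q: 443.8 − 1(294.5) − 1(26.82) = 122.5
  R: 1016 − 1(294.5) − 2(26.82) = 668
  U: 0 + 1(294.5) = 294.5
  P: 0 + 2(26.82) = 53.65
Total out = 122.5 + 668 + 294.5 + 53.65 = 1139 kmol/h.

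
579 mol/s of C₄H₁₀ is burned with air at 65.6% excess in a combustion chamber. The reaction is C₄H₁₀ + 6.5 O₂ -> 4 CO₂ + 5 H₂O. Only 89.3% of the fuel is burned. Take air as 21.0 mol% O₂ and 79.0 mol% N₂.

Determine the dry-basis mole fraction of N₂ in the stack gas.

0.824

Stoichiometric O₂ = 6.5 × 579 = 3764 mol/s; O₂ fed = 3764 × 1.656 = 6232 mol/s.
N₂ fed = 6232 × 79/21 = 23450 mol/s.
Fuel reacted = 0.893 × 579 → ξ = 517 mol/s.
Outlet (n = n₀ + ν ξ):
  C₄H₁₀: 579 − 1(517) = 61.95
  O₂: 6232 − 6.5(517) = 2872
  N₂: 23450 (inert)
  CO₂: 0 + 4(517) = 2068
  H₂O: 0 + 5(517) = 2585
Dry total = 28450 mol/s; y_N₂ (dry) = 23450 / 28450 = 0.8242.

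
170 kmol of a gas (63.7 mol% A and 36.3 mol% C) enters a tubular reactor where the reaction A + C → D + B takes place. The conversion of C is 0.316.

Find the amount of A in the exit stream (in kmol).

88.8 kmol

C reacted = 0.316 × 61.71 = 19.5 kmol; ν_C = −1, so ξ = 19.5/1 = 19.5 kmol.
Outlet amounts (n = n₀ + ν ξ):
  A: 108.3 − 1(19.5) = 88.79
  C: 61.71 − 1(19.5) = 42.21
  D: 0 + 1(19.5) = 19.5
  B: 0 + 1(19.5) = 19.5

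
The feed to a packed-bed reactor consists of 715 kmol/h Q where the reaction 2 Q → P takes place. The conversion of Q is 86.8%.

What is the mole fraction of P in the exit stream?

0.767

Q reacted = 0.868 × 715 = 620.6 kmol/h; ν_Q = −2, so ξ = 620.6/2 = 310.3 kmol/h.
Outlet amounts (n = n₀ + ν ξ):
  Q: 715 − 2(310.3) = 94.38
  P: 0 + 1(310.3) = 310.3
Total out = 404.7 kmol/h; y_P = 310.3 / 404.7 = 0.7668.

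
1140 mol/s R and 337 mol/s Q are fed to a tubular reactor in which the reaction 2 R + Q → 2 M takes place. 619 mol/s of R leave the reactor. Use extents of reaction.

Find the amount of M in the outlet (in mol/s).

521 mol/s

For R: n = n₀ − 2ξ → 619 = 1140 − 2ξ, giving ξ = 260.5 mol/s.
Outlet amounts (n = n₀ + ν ξ):
  R: 1140 − 2(260.5) = 619
  Q: 337 − 1(260.5) = 76.5
  M: 0 + 2(260.5) = 521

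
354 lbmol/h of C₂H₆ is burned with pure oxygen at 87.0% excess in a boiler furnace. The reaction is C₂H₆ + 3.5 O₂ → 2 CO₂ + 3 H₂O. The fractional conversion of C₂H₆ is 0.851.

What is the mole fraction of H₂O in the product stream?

Stoichiometric O₂ = 3.5 × 354 = 1239 lbmol/h; O₂ fed = 1239 × 1.870 = 2317 lbmol/h.
Fuel reacted = 0.851 × 354 → ξ = 301.3 lbmol/h.
Outlet (n = n₀ + ν ξ):
  C₂H₆: 354 − 1(301.3) = 52.75
  O₂: 2317 − 3.5(301.3) = 1263
  CO₂: 0 + 2(301.3) = 602.5
  H₂O: 0 + 3(301.3) = 903.8
Total out = 2822 lbmol/h; y_H₂O = 903.8 / 2822 = 0.3203.

0.32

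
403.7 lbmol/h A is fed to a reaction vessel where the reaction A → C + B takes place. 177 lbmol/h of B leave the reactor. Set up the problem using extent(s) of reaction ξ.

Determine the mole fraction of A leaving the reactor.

0.39

For B: n = n₀ + 1ξ → 177 = 0 + 1ξ, giving ξ = 177 lbmol/h.
Outlet amounts (n = n₀ + ν ξ):
  A: 403.7 − 1(177) = 226.7
  C: 0 + 1(177) = 177
  B: 0 + 1(177) = 177
Total out = 580.7 lbmol/h; y_A = 226.7 / 580.7 = 0.3904.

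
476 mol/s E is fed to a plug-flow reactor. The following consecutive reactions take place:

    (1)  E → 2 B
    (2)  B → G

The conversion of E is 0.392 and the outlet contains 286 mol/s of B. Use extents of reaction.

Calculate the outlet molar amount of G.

Conversion of E: E consumed = 1ξ₁ = 0.392 × 476 → ξ₁ = 186.6 mol/s.
B balance: n_B = 0 + 2ξ₁ − 1ξ₂ = 286 → ξ₂ = (2·186.6 − 286)/1 = 87.18 mol/s.
Outlet amounts (n = n₀ + Σ ν·ξ):
  E: 476 − 1(186.6) = 289.4
  B: 0 + 2(186.6) − 1(87.18) = 286
  G: 0 + 1(87.18) = 87.18

87.2 mol/s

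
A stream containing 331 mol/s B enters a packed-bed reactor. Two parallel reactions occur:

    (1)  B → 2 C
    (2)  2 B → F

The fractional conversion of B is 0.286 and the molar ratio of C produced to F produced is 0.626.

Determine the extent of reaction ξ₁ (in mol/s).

Conversion of B: B consumed = 0.286 × 331 = 94.67 mol/s = 1ξ₁ + 2ξ₂.
Selectivity: 2ξ₁ / (1ξ₂) = 0.626 → ξ₁ = 0.313 ξ₂.
Substitute: (1·0.313 + 2) ξ₂ = 94.67 → ξ₂ = 40.93 mol/s, ξ₁ = 12.81 mol/s.
Outlet amounts (n = n₀ + Σ ν·ξ):
  B: 331 − 1(12.81) − 2(40.93) = 236.3
  C: 0 + 2(12.81) = 25.62
  F: 0 + 1(40.93) = 40.93

ξ₁ = 12.8 mol/s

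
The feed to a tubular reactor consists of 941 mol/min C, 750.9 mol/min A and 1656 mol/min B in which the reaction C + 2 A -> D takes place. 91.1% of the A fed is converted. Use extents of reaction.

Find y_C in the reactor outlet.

A reacted = 0.911 × 750.9 = 684.1 mol/min; ν_A = −2, so ξ = 684.1/2 = 342 mol/min.
Outlet amounts (n = n₀ + ν ξ):
  C: 941 − 1(342) = 599
  A: 750.9 − 2(342) = 66.83
  D: 0 + 1(342) = 342
  B: 1656 (inert)
Total out = 2664 mol/min; y_C = 599 / 2664 = 0.2249.

0.225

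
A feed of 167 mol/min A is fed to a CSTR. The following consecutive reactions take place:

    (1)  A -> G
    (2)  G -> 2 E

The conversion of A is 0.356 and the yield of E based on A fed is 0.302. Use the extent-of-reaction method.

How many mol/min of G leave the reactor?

34.2 mol/min

Conversion of A: A consumed = 1ξ₁ = 0.356 × 167 → ξ₁ = 59.45 mol/min.
Yield of E: 2ξ₂ / 167 = 0.302 → ξ₂ = 25.22 mol/min.
Outlet amounts (n = n₀ + Σ ν·ξ):
  A: 167 − 1(59.45) = 107.5
  G: 0 + 1(59.45) − 1(25.22) = 34.23
  E: 0 + 2(25.22) = 50.43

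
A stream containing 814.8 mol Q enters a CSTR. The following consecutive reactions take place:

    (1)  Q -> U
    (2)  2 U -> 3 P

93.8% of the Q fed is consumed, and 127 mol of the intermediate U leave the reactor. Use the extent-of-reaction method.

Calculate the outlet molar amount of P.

956 mol

Conversion of Q: Q consumed = 1ξ₁ = 0.938 × 814.8 → ξ₁ = 764.3 mol.
U balance: n_U = 0 + 1ξ₁ − 2ξ₂ = 127 → ξ₂ = (1·764.3 − 127)/2 = 318.6 mol.
Outlet amounts (n = n₀ + Σ ν·ξ):
  Q: 814.8 − 1(764.3) = 50.52
  U: 0 + 1(764.3) − 2(318.6) = 127
  P: 0 + 3(318.6) = 955.9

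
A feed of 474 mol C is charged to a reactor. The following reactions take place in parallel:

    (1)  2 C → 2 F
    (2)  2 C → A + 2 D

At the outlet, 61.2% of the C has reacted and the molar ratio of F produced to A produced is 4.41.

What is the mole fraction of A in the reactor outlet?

Conversion of C: C consumed = 0.612 × 474 = 290.1 mol = 2ξ₁ + 2ξ₂.
Selectivity: 2ξ₁ / (1ξ₂) = 4.41 → ξ₁ = 2.205 ξ₂.
Substitute: (2·2.205 + 2) ξ₂ = 290.1 → ξ₂ = 45.26 mol, ξ₁ = 99.79 mol.
Outlet amounts (n = n₀ + Σ ν·ξ):
  C: 474 − 2(99.79) − 2(45.26) = 183.9
  F: 0 + 2(99.79) = 199.6
  A: 0 + 1(45.26) = 45.26
  D: 0 + 2(45.26) = 90.51
Total out = 519.3 mol; y_A = 45.26 / 519.3 = 0.08715.

0.0872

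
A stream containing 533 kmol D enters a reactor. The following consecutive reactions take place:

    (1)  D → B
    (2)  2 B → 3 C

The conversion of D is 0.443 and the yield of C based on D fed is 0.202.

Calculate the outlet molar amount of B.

164 kmol

Conversion of D: D consumed = 1ξ₁ = 0.443 × 533 → ξ₁ = 236.1 kmol.
Yield of C: 3ξ₂ / 533 = 0.202 → ξ₂ = 35.89 kmol.
Outlet amounts (n = n₀ + Σ ν·ξ):
  D: 533 − 1(236.1) = 296.9
  B: 0 + 1(236.1) − 2(35.89) = 164.3
  C: 0 + 3(35.89) = 107.7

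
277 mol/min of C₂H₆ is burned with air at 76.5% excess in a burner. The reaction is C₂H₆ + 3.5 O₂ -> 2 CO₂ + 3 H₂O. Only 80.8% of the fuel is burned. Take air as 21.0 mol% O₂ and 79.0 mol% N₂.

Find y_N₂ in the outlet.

Stoichiometric O₂ = 3.5 × 277 = 969.5 mol/min; O₂ fed = 969.5 × 1.765 = 1711 mol/min.
N₂ fed = 1711 × 79/21 = 6437 mol/min.
Fuel reacted = 0.808 × 277 → ξ = 223.8 mol/min.
Outlet (n = n₀ + ν ξ):
  C₂H₆: 277 − 1(223.8) = 53.18
  O₂: 1711 − 3.5(223.8) = 927.8
  N₂: 6437 (inert)
  CO₂: 0 + 2(223.8) = 447.6
  H₂O: 0 + 3(223.8) = 671.4
Total out = 8537 mol/min; y_N₂ = 6437 / 8537 = 0.754.

0.754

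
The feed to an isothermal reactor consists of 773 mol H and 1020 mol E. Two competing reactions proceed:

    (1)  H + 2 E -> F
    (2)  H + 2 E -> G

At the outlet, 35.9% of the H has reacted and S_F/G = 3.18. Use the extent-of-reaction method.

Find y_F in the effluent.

0.171

Conversion of H: H consumed = 0.359 × 773 = 277.5 mol = 1ξ₁ + 1ξ₂.
Selectivity: 1ξ₁ / (1ξ₂) = 3.18 → ξ₁ = 3.18 ξ₂.
Substitute: (1·3.18 + 1) ξ₂ = 277.5 → ξ₂ = 66.39 mol, ξ₁ = 211.1 mol.
Outlet amounts (n = n₀ + Σ ν·ξ):
  H: 773 − 1(211.1) − 1(66.39) = 495.5
  E: 1020 − 2(211.1) − 2(66.39) = 465
  F: 0 + 1(211.1) = 211.1
  G: 0 + 1(66.39) = 66.39
Total out = 1238 mol; y_F = 211.1 / 1238 = 0.1705.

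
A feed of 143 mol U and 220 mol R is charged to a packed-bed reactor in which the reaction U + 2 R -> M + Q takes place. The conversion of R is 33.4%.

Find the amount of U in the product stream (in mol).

R reacted = 0.334 × 220 = 73.48 mol; ν_R = −2, so ξ = 73.48/2 = 36.74 mol.
Outlet amounts (n = n₀ + ν ξ):
  U: 143 − 1(36.74) = 106.3
  R: 220 − 2(36.74) = 146.5
  M: 0 + 1(36.74) = 36.74
  Q: 0 + 1(36.74) = 36.74

106 mol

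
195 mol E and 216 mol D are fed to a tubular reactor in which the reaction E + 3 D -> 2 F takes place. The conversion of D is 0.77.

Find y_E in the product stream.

D reacted = 0.77 × 216 = 166.3 mol; ν_D = −3, so ξ = 166.3/3 = 55.44 mol.
Outlet amounts (n = n₀ + ν ξ):
  E: 195 − 1(55.44) = 139.6
  D: 216 − 3(55.44) = 49.68
  F: 0 + 2(55.44) = 110.9
Total out = 300.1 mol; y_E = 139.6 / 300.1 = 0.465.

0.465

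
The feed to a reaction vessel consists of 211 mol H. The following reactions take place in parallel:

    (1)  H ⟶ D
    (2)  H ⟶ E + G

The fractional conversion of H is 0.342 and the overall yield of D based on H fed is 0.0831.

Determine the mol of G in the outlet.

54.6 mol

Yield of D: 1ξ₁ / 211 = 0.0831 → ξ₁ = 17.53 mol.
Conversion of H: 1ξ₁ + 1ξ₂ = 0.342 × 211 = 72.16 → ξ₂ = 54.63 mol.
Outlet amounts (n = n₀ + Σ ν·ξ):
  H: 211 − 1(17.53) − 1(54.63) = 138.8
  D: 0 + 1(17.53) = 17.53
  E: 0 + 1(54.63) = 54.63
  G: 0 + 1(54.63) = 54.63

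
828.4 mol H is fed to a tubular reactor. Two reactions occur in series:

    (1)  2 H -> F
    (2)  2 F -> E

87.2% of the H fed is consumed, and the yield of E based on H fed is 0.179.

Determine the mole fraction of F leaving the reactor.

Conversion of H: H consumed = 2ξ₁ = 0.872 × 828.4 → ξ₁ = 361.2 mol.
Yield of E: 1ξ₂ / 828.4 = 0.179 → ξ₂ = 148.3 mol.
Outlet amounts (n = n₀ + Σ ν·ξ):
  H: 828.4 − 2(361.2) = 106
  F: 0 + 1(361.2) − 2(148.3) = 64.62
  E: 0 + 1(148.3) = 148.3
Total out = 318.9 mol; y_F = 64.62 / 318.9 = 0.2026.

0.203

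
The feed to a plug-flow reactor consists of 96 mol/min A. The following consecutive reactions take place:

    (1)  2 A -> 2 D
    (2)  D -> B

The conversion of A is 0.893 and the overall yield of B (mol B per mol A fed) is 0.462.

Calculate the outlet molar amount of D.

41.4 mol/min

Conversion of A: A consumed = 2ξ₁ = 0.893 × 96 → ξ₁ = 42.86 mol/min.
Yield of B: 1ξ₂ / 96 = 0.462 → ξ₂ = 44.35 mol/min.
Outlet amounts (n = n₀ + Σ ν·ξ):
  A: 96 − 2(42.86) = 10.27
  D: 0 + 2(42.86) − 1(44.35) = 41.38
  B: 0 + 1(44.35) = 44.35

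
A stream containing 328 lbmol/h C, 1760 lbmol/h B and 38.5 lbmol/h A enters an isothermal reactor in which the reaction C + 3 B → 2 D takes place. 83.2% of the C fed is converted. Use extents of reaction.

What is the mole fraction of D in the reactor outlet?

C reacted = 0.832 × 328 = 272.9 lbmol/h; ν_C = −1, so ξ = 272.9/1 = 272.9 lbmol/h.
Outlet amounts (n = n₀ + ν ξ):
  C: 328 − 1(272.9) = 55.1
  B: 1760 − 3(272.9) = 941.3
  D: 0 + 2(272.9) = 545.8
  A: 38.5 (inert)
Total out = 1581 lbmol/h; y_D = 545.8 / 1581 = 0.3453.

0.345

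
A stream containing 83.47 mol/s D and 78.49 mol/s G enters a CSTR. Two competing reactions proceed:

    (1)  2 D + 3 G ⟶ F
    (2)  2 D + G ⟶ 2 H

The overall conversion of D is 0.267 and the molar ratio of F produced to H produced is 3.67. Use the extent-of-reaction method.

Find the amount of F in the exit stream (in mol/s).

9.81 mol/s

Conversion of D: D consumed = 0.267 × 83.47 = 22.29 mol/s = 2ξ₁ + 2ξ₂.
Selectivity: 1ξ₁ / (2ξ₂) = 3.67 → ξ₁ = 7.34 ξ₂.
Substitute: (2·7.34 + 2) ξ₂ = 22.29 → ξ₂ = 1.336 mol/s, ξ₁ = 9.807 mol/s.
Outlet amounts (n = n₀ + Σ ν·ξ):
  D: 83.47 − 2(9.807) − 2(1.336) = 61.18
  G: 78.49 − 3(9.807) − 1(1.336) = 47.73
  F: 0 + 1(9.807) = 9.807
  H: 0 + 2(1.336) = 2.672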